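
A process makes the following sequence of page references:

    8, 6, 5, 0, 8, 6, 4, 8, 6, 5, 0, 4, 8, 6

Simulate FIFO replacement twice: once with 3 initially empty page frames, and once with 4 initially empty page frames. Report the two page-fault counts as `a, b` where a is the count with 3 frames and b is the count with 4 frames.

3 frames: F F F F F F F . . F F . F F → 11 faults.
4 frames: F F F F . . F F F F F F F F → 12 faults.
12 > 11: adding a frame increased faults — Belady's anomaly.

11, 12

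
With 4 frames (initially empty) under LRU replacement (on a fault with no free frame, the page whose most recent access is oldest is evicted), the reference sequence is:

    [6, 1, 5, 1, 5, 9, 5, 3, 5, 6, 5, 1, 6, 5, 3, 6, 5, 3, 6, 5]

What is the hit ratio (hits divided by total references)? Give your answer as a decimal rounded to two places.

6 → miss, frames {6}
1 → miss, frames {6,1}
5 → miss, frames {6,1,5}
1 → hit
5 → hit
9 → miss, frames {6,1,5,9}
5 → hit
3 → miss, evict 6, frames {1,9,5,3}
5 → hit
6 → miss, evict 1, frames {9,3,5,6}
5 → hit
1 → miss, evict 9, frames {3,6,5,1}
6 → hit
5 → hit
3 → hit
6 → hit
5 → hit
3 → hit
6 → hit
5 → hit
Hits: 13 of 20 references → 13/20 = 0.6500.

0.65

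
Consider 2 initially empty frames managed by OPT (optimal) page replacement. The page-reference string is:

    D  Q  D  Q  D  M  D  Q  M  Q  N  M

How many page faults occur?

D -> fault, frames [D]
Q -> fault, frames [D, Q]
D -> hit
Q -> hit
D -> hit
M -> fault, evict Q, frames [D, M]
D -> hit
Q -> fault, evict D, frames [M, Q]
M -> hit
Q -> hit
N -> fault, evict Q, frames [M, N]
M -> hit
Page faults: 5.

5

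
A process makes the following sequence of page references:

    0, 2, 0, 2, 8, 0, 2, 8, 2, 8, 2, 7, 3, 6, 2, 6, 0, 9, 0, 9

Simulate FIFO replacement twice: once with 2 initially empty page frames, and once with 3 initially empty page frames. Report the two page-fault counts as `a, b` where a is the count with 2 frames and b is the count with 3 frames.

12, 9

2 frames: F F . . F F F F . . . F F F F . F F . . → 12 faults.
3 frames: F F . . F . . . . . . F F F F . F F . . → 9 faults.
9 < 12: adding a frame reduced faults, as is typical.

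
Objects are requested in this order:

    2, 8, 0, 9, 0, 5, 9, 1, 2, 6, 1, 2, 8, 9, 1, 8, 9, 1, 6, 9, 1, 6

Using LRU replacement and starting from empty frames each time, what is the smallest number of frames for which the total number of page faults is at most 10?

5

f=1: 22 faults
f=2: 21 faults
f=3: 12 faults
f=4: 11 faults
f=5: 9 faults
f=6: 8 faults
f=7: 7 faults
Smallest f with faults ≤ 10 is 5.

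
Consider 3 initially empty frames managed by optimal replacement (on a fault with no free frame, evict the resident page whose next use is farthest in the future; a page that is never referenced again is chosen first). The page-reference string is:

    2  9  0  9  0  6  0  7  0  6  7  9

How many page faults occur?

6

2 → miss, frames {2}
9 → miss, frames {2,9}
0 → miss, frames {2,9,0}
9 → hit
0 → hit
6 → miss, evict 2, frames {9,0,6}
0 → hit
7 → miss, evict 9, frames {0,6,7}
0 → hit
6 → hit
7 → hit
9 → miss, evict 7, frames {0,6,9}
Page faults: 6.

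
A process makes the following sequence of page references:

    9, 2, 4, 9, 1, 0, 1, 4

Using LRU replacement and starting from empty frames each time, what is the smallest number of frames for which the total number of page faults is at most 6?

3

f=1: 8 faults
f=2: 7 faults
f=3: 6 faults
f=4: 5 faults
f=5: 5 faults
Smallest f with faults ≤ 6 is 3.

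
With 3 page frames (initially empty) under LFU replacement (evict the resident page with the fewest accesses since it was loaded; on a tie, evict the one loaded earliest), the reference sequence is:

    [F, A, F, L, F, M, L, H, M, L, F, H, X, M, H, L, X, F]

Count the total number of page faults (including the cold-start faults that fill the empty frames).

F → miss, frames (F)
A → miss, frames (F A)
F → hit
L → miss, frames (F A L)
F → hit
M → miss, evict A, frames (F L M)
L → hit
H → miss, evict M, frames (F L H)
M → miss, evict H, frames (F L M)
L → hit
F → hit
H → miss, evict M, frames (F L H)
X → miss, evict H, frames (F L X)
M → miss, evict X, frames (F L M)
H → miss, evict M, frames (F L H)
L → hit
X → miss, evict H, frames (F L X)
F → hit
Page faults: 11.

11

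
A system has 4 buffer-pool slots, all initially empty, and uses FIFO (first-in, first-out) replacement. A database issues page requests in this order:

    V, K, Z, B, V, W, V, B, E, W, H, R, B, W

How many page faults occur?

V -> miss, frames {V}
K -> miss, frames {V,K}
Z -> miss, frames {V,K,Z}
B -> miss, frames {V,K,Z,B}
V -> hit
W -> miss, evict V, frames {K,Z,B,W}
V -> miss, evict K, frames {Z,B,W,V}
B -> hit
E -> miss, evict Z, frames {B,W,V,E}
W -> hit
H -> miss, evict B, frames {W,V,E,H}
R -> miss, evict W, frames {V,E,H,R}
B -> miss, evict V, frames {E,H,R,B}
W -> miss, evict E, frames {H,R,B,W}
Page faults: 11.

11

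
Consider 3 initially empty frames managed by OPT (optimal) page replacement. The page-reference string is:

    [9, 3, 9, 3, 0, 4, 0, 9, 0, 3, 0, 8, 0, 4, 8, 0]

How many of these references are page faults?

6

9: fault, frames {9}
3: fault, frames {9,3}
9: hit
3: hit
0: fault, frames {9,3,0}
4: fault, evict 3, frames {9,0,4}
0: hit
9: hit
0: hit
3: fault, evict 9, frames {0,4,3}
0: hit
8: fault, evict 3, frames {0,4,8}
0: hit
4: hit
8: hit
0: hit
Page faults: 6.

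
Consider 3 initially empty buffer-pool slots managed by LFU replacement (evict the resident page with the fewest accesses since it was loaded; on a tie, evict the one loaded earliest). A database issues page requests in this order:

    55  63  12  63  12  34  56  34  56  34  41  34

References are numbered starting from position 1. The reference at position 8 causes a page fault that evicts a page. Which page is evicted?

56

pos 1: 55 → miss, frames (55)
pos 2: 63 → miss, frames (55 63)
pos 3: 12 → miss, frames (55 63 12)
pos 4: 63 → hit
pos 5: 12 → hit
pos 6: 34 → miss, evict 55, frames (63 12 34)
pos 7: 56 → miss, evict 34, frames (63 12 56)
pos 8: 34 → miss, evict 56, frames (63 12 34)
At position 8, page 56 is evicted.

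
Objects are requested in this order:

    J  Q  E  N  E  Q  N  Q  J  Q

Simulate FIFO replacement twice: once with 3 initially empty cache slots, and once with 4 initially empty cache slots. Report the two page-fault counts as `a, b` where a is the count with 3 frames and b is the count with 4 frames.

6, 4

3 frames: F F F F . . . . F F → 6 faults.
4 frames: F F F F . . . . . . → 4 faults.
4 < 6: adding a frame reduced faults, as is typical.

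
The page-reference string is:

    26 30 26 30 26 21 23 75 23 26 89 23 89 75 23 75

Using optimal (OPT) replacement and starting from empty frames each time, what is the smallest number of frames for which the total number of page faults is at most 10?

f=1: 16 faults
f=2: 8 faults
f=3: 6 faults
f=4: 6 faults
f=5: 6 faults
f=6: 6 faults
Smallest f with faults ≤ 10 is 2.

2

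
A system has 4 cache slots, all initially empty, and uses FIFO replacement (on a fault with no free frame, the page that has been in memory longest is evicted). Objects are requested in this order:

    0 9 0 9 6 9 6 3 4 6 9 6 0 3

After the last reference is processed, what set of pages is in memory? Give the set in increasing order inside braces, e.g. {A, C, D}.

0: fault, frames {0}
9: fault, frames {0,9}
0: hit
9: hit
6: fault, frames {0,9,6}
9: hit
6: hit
3: fault, frames {0,9,6,3}
4: fault, evict 0, frames {9,6,3,4}
6: hit
9: hit
6: hit
0: fault, evict 9, frames {6,3,4,0}
3: hit

{0, 3, 4, 6}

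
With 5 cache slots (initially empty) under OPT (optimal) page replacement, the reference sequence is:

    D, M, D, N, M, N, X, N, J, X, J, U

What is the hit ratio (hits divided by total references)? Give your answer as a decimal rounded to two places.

0.50

D -> miss, frames [D]
M -> miss, frames [D, M]
D -> hit
N -> miss, frames [D, M, N]
M -> hit
N -> hit
X -> miss, frames [D, M, N, X]
N -> hit
J -> miss, frames [D, M, N, X, J]
X -> hit
J -> hit
U -> miss, evict J, frames [D, M, N, X, U]
Hits: 6 of 12 references → 6/12 = 0.5000.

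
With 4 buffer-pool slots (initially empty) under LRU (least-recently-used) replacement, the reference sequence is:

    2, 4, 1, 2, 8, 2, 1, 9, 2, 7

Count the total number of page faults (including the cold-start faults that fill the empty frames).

6

2 → fault, frames [2]
4 → fault, frames [2, 4]
1 → fault, frames [2, 4, 1]
2 → hit
8 → fault, frames [4, 1, 2, 8]
2 → hit
1 → hit
9 → fault, evict 4, frames [8, 2, 1, 9]
2 → hit
7 → fault, evict 8, frames [1, 9, 2, 7]
Page faults: 6.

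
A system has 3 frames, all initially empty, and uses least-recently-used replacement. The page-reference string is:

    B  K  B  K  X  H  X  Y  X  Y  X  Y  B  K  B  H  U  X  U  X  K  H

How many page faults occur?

12

B → miss, frames [B]
K → miss, frames [B, K]
B → hit
K → hit
X → miss, frames [B, K, X]
H → miss, evict B, frames [K, X, H]
X → hit
Y → miss, evict K, frames [H, X, Y]
X → hit
Y → hit
X → hit
Y → hit
B → miss, evict H, frames [X, Y, B]
K → miss, evict X, frames [Y, B, K]
B → hit
H → miss, evict Y, frames [K, B, H]
U → miss, evict K, frames [B, H, U]
X → miss, evict B, frames [H, U, X]
U → hit
X → hit
K → miss, evict H, frames [U, X, K]
H → miss, evict U, frames [X, K, H]
Page faults: 12.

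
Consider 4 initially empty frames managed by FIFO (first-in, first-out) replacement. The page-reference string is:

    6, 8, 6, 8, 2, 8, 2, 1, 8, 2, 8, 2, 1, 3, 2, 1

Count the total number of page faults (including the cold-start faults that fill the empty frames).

6: miss, frames (6)
8: miss, frames (6 8)
6: hit
8: hit
2: miss, frames (6 8 2)
8: hit
2: hit
1: miss, frames (6 8 2 1)
8: hit
2: hit
8: hit
2: hit
1: hit
3: miss, evict 6, frames (8 2 1 3)
2: hit
1: hit
Page faults: 5.

5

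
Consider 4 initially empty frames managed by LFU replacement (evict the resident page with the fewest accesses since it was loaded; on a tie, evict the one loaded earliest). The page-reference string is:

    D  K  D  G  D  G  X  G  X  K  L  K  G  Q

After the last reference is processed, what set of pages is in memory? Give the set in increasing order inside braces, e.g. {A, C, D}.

D: miss, frames [D]
K: miss, frames [D, K]
D: hit
G: miss, frames [D, K, G]
D: hit
G: hit
X: miss, frames [D, K, G, X]
G: hit
X: hit
K: hit
L: miss, evict K, frames [D, G, X, L]
K: miss, evict L, frames [D, G, X, K]
G: hit
Q: miss, evict K, frames [D, G, X, Q]

{D, G, Q, X}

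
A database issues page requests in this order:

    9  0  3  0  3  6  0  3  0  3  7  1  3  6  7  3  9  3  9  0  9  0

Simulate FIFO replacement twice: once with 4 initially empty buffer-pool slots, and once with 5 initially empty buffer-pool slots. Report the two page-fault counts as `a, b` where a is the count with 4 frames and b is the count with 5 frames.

4 frames: F F F . . F . . . . F F . . . . F F . F . . → 9 faults.
5 frames: F F F . . F . . . . F F . . . . F . . F . . → 8 faults.
8 < 9: adding a frame reduced faults, as is typical.

9, 8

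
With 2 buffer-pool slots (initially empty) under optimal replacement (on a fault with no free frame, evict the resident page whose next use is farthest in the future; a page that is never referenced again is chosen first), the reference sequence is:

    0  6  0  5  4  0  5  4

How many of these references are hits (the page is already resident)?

3

0 → miss, frames {0}
6 → miss, frames {0,6}
0 → hit
5 → miss, evict 6, frames {0,5}
4 → miss, evict 5, frames {0,4}
0 → hit
5 → miss, evict 0, frames {4,5}
4 → hit
Hits: 3.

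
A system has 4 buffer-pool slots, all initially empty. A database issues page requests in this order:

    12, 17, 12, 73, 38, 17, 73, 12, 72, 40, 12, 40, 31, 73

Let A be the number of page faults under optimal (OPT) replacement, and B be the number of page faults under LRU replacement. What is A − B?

-1

Under OPT: F F . F F . . . F F . . F . → 7 faults.
Under LRU: F F . F F . . . F F . . F F → 8 faults.
A − B = 7 − 8 = -1.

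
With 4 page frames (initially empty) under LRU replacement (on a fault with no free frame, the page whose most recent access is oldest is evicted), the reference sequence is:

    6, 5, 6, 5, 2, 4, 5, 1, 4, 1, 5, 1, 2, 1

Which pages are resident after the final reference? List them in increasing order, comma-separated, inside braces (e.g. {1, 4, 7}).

6 → miss, frames (6)
5 → miss, frames (6 5)
6 → hit
5 → hit
2 → miss, frames (6 5 2)
4 → miss, frames (6 5 2 4)
5 → hit
1 → miss, evict 6, frames (2 4 5 1)
4 → hit
1 → hit
5 → hit
1 → hit
2 → hit
1 → hit

{1, 2, 4, 5}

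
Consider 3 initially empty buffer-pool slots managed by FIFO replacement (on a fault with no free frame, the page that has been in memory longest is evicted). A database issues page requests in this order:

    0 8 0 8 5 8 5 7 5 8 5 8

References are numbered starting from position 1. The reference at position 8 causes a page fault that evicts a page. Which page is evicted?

0

pos 1: 0: miss, frames [0]
pos 2: 8: miss, frames [0, 8]
pos 3: 0: hit
pos 4: 8: hit
pos 5: 5: miss, frames [0, 8, 5]
pos 6: 8: hit
pos 7: 5: hit
pos 8: 7: miss, evict 0, frames [8, 5, 7]
At position 8, page 0 is evicted.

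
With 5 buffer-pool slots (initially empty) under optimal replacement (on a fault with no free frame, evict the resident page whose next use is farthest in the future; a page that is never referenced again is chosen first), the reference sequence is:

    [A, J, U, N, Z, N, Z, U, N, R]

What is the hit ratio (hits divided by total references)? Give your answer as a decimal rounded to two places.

0.40

A → fault, frames [A]
J → fault, frames [A, J]
U → fault, frames [A, J, U]
N → fault, frames [A, J, U, N]
Z → fault, frames [A, J, U, N, Z]
N → hit
Z → hit
U → hit
N → hit
R → fault, evict Z, frames [A, J, U, N, R]
Hits: 4 of 10 references → 4/10 = 0.4000.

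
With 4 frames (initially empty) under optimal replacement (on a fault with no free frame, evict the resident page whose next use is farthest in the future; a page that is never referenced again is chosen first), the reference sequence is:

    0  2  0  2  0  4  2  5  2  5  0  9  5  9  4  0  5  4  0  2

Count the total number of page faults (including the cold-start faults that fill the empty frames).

6

0 -> fault, frames (0)
2 -> fault, frames (0 2)
0 -> hit
2 -> hit
0 -> hit
4 -> fault, frames (0 2 4)
2 -> hit
5 -> fault, frames (0 2 4 5)
2 -> hit
5 -> hit
0 -> hit
9 -> fault, evict 2, frames (0 4 5 9)
5 -> hit
9 -> hit
4 -> hit
0 -> hit
5 -> hit
4 -> hit
0 -> hit
2 -> fault, evict 9, frames (0 4 5 2)
Page faults: 6.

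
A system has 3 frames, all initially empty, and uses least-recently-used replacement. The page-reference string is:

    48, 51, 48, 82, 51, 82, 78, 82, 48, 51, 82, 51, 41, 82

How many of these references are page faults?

7

48 → miss, frames {48}
51 → miss, frames {48,51}
48 → hit
82 → miss, frames {51,48,82}
51 → hit
82 → hit
78 → miss, evict 48, frames {51,82,78}
82 → hit
48 → miss, evict 51, frames {78,82,48}
51 → miss, evict 78, frames {82,48,51}
82 → hit
51 → hit
41 → miss, evict 48, frames {82,51,41}
82 → hit
Page faults: 7.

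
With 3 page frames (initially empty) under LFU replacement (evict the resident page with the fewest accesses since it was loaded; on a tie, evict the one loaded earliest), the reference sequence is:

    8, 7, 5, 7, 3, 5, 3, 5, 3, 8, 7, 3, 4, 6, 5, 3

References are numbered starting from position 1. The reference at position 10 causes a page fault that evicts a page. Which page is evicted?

7

pos 1: 8 → miss, frames [8]
pos 2: 7 → miss, frames [8, 7]
pos 3: 5 → miss, frames [8, 7, 5]
pos 4: 7 → hit
pos 5: 3 → miss, evict 8, frames [7, 5, 3]
pos 6: 5 → hit
pos 7: 3 → hit
pos 8: 5 → hit
pos 9: 3 → hit
pos 10: 8 → miss, evict 7, frames [5, 3, 8]
At position 10, page 7 is evicted.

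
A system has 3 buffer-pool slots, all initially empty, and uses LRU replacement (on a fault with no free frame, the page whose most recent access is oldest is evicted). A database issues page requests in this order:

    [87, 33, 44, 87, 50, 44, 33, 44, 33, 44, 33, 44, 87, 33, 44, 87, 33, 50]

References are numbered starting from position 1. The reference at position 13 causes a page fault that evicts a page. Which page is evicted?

pos 1: 87: fault, frames {87}
pos 2: 33: fault, frames {87,33}
pos 3: 44: fault, frames {87,33,44}
pos 4: 87: hit
pos 5: 50: fault, evict 33, frames {44,87,50}
pos 6: 44: hit
pos 7: 33: fault, evict 87, frames {50,44,33}
pos 8: 44: hit
pos 9: 33: hit
pos 10: 44: hit
pos 11: 33: hit
pos 12: 44: hit
pos 13: 87: fault, evict 50, frames {33,44,87}
At position 13, page 50 is evicted.

50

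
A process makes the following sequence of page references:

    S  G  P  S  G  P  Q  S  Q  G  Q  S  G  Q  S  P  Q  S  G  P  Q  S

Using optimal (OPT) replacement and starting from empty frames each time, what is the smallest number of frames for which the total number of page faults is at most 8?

f=1: 22 faults
f=2: 14 faults
f=3: 7 faults
f=4: 4 faults
Smallest f with faults ≤ 8 is 3.

3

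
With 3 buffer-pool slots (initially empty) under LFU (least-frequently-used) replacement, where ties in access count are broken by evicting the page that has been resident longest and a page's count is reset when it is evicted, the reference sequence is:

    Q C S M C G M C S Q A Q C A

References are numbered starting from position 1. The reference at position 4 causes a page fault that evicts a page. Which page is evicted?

pos 1: Q → miss, frames [Q]
pos 2: C → miss, frames [Q, C]
pos 3: S → miss, frames [Q, C, S]
pos 4: M → miss, evict Q, frames [C, S, M]
At position 4, page Q is evicted.

Q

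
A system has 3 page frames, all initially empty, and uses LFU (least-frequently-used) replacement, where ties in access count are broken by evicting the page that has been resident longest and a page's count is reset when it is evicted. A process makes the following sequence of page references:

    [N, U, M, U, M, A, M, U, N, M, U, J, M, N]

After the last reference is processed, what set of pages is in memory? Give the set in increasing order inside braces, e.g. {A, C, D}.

{M, N, U}

N -> miss, frames (N)
U -> miss, frames (N U)
M -> miss, frames (N U M)
U -> hit
M -> hit
A -> miss, evict N, frames (U M A)
M -> hit
U -> hit
N -> miss, evict A, frames (U M N)
M -> hit
U -> hit
J -> miss, evict N, frames (U M J)
M -> hit
N -> miss, evict J, frames (U M N)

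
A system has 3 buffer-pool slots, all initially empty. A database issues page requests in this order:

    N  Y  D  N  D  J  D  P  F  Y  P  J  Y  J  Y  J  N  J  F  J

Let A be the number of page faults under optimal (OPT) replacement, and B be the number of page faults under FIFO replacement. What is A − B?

Under OPT: F F F . . F . F F . . F . . . . F . . . → 8 faults.
Under FIFO: F F F . . F . F F F . F . . . . F . F . → 10 faults.
A − B = 8 − 10 = -2.

-2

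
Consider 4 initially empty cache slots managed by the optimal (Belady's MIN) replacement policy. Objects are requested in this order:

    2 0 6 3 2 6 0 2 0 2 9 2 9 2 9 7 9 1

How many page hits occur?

11

2 → fault, frames (2)
0 → fault, frames (2 0)
6 → fault, frames (2 0 6)
3 → fault, frames (2 0 6 3)
2 → hit
6 → hit
0 → hit
2 → hit
0 → hit
2 → hit
9 → fault, evict 3, frames (2 0 6 9)
2 → hit
9 → hit
2 → hit
9 → hit
7 → fault, evict 6, frames (2 0 9 7)
9 → hit
1 → fault, evict 7, frames (2 0 9 1)
Hits: 11.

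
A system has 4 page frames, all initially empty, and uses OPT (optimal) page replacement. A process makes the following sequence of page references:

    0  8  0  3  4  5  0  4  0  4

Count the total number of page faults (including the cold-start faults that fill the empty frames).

5

0 → fault, frames {0}
8 → fault, frames {0,8}
0 → hit
3 → fault, frames {0,8,3}
4 → fault, frames {0,8,3,4}
5 → fault, evict 3, frames {0,8,4,5}
0 → hit
4 → hit
0 → hit
4 → hit
Page faults: 5.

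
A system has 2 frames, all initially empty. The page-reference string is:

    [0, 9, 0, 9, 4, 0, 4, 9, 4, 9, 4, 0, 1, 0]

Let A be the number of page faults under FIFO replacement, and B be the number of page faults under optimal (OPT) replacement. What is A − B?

2

Under FIFO: F F . . F F . F F . . F F . → 8 faults.
Under OPT: F F . . F . . F . . . F F . → 6 faults.
A − B = 8 − 6 = 2.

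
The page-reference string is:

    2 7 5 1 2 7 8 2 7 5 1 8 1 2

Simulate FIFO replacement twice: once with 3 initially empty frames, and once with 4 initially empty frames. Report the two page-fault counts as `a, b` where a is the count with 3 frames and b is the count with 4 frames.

10, 11

3 frames: F F F F F F F . . F F . . F → 10 faults.
4 frames: F F F F . . F F F F F F . F → 11 faults.
11 > 10: adding a frame increased faults — Belady's anomaly.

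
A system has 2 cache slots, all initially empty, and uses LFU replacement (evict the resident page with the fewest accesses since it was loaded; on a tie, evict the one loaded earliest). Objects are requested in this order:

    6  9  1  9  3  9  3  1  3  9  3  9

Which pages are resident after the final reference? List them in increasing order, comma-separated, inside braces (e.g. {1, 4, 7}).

{3, 9}

6 → miss, frames (6)
9 → miss, frames (6 9)
1 → miss, evict 6, frames (9 1)
9 → hit
3 → miss, evict 1, frames (9 3)
9 → hit
3 → hit
1 → miss, evict 3, frames (9 1)
3 → miss, evict 1, frames (9 3)
9 → hit
3 → hit
9 → hit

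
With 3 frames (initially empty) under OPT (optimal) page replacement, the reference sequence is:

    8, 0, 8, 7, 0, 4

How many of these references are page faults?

4

8 → miss, frames {8}
0 → miss, frames {8,0}
8 → hit
7 → miss, frames {8,0,7}
0 → hit
4 → miss, evict 7, frames {8,0,4}
Page faults: 4.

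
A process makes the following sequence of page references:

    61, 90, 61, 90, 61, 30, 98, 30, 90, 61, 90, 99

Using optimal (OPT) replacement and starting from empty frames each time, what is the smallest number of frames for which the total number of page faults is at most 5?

f=1: 12 faults
f=2: 7 faults
f=3: 6 faults
f=4: 5 faults
f=5: 5 faults
Smallest f with faults ≤ 5 is 4.

4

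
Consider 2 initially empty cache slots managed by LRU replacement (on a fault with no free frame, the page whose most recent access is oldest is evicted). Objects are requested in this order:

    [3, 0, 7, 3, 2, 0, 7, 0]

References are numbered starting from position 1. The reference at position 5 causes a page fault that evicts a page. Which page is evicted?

7

pos 1: 3: fault, frames {3}
pos 2: 0: fault, frames {3,0}
pos 3: 7: fault, evict 3, frames {0,7}
pos 4: 3: fault, evict 0, frames {7,3}
pos 5: 2: fault, evict 7, frames {3,2}
At position 5, page 7 is evicted.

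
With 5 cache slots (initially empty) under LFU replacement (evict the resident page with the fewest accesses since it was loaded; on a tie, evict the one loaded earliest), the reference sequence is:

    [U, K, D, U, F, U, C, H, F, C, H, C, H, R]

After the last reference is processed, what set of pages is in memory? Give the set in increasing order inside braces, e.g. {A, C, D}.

U -> miss, frames {U}
K -> miss, frames {U,K}
D -> miss, frames {U,K,D}
U -> hit
F -> miss, frames {U,K,D,F}
U -> hit
C -> miss, frames {U,K,D,F,C}
H -> miss, evict K, frames {U,D,F,C,H}
F -> hit
C -> hit
H -> hit
C -> hit
H -> hit
R -> miss, evict D, frames {U,F,C,H,R}

{C, F, H, R, U}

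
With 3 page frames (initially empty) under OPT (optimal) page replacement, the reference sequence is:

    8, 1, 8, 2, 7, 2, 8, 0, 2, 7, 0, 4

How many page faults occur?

8 → fault, frames (8)
1 → fault, frames (8 1)
8 → hit
2 → fault, frames (8 1 2)
7 → fault, evict 1, frames (8 2 7)
2 → hit
8 → hit
0 → fault, evict 8, frames (2 7 0)
2 → hit
7 → hit
0 → hit
4 → fault, evict 0, frames (2 7 4)
Page faults: 6.

6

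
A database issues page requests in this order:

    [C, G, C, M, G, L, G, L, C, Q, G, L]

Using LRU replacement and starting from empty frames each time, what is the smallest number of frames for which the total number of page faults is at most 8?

3

f=1: 12 faults
f=2: 9 faults
f=3: 8 faults
f=4: 5 faults
f=5: 5 faults
Smallest f with faults ≤ 8 is 3.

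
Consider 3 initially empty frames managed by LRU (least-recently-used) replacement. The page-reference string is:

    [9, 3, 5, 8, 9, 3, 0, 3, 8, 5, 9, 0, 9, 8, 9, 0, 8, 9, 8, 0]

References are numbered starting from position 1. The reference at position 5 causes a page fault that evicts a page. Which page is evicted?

3

pos 1: 9: fault, frames {9}
pos 2: 3: fault, frames {9,3}
pos 3: 5: fault, frames {9,3,5}
pos 4: 8: fault, evict 9, frames {3,5,8}
pos 5: 9: fault, evict 3, frames {5,8,9}
At position 5, page 3 is evicted.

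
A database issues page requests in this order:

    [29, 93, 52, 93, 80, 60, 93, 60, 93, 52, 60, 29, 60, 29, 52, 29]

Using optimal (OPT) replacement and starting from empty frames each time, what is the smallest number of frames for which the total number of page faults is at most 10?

f=1: 16 faults
f=2: 8 faults
f=3: 6 faults
f=4: 5 faults
f=5: 5 faults
Smallest f with faults ≤ 10 is 2.

2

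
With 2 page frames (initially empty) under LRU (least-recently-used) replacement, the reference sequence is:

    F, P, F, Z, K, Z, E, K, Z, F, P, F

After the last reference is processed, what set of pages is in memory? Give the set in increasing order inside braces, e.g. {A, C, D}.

F -> fault, frames [F]
P -> fault, frames [F, P]
F -> hit
Z -> fault, evict P, frames [F, Z]
K -> fault, evict F, frames [Z, K]
Z -> hit
E -> fault, evict K, frames [Z, E]
K -> fault, evict Z, frames [E, K]
Z -> fault, evict E, frames [K, Z]
F -> fault, evict K, frames [Z, F]
P -> fault, evict Z, frames [F, P]
F -> hit

{F, P}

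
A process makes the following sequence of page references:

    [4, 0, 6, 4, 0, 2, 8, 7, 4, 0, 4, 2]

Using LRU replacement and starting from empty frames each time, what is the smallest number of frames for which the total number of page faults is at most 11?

2

f=1: 12 faults
f=2: 11 faults
f=3: 9 faults
f=4: 9 faults
f=5: 6 faults
f=6: 6 faults
Smallest f with faults ≤ 11 is 2.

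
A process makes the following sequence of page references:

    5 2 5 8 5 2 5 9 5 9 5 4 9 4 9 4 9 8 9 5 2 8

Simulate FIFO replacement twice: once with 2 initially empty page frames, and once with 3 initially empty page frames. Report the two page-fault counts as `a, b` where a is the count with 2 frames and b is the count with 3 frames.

13, 11

2 frames: F F . F F F . F F . . F F . . . . F . F F F → 13 faults.
3 frames: F F . F . . . F F . . F . . . . . F F F F F → 11 faults.
11 < 13: adding a frame reduced faults, as is typical.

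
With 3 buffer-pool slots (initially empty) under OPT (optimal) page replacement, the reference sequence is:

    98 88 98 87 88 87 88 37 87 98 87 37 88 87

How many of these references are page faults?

98 → fault, frames {98}
88 → fault, frames {98,88}
98 → hit
87 → fault, frames {98,88,87}
88 → hit
87 → hit
88 → hit
37 → fault, evict 88, frames {98,87,37}
87 → hit
98 → hit
87 → hit
37 → hit
88 → fault, evict 37, frames {98,87,88}
87 → hit
Page faults: 5.

5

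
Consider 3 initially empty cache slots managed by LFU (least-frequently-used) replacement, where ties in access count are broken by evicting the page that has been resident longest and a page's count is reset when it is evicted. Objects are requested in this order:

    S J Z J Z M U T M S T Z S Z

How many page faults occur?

S → miss, frames (S)
J → miss, frames (S J)
Z → miss, frames (S J Z)
J → hit
Z → hit
M → miss, evict S, frames (J Z M)
U → miss, evict M, frames (J Z U)
T → miss, evict U, frames (J Z T)
M → miss, evict T, frames (J Z M)
S → miss, evict M, frames (J Z S)
T → miss, evict S, frames (J Z T)
Z → hit
S → miss, evict T, frames (J Z S)
Z → hit
Page faults: 10.

10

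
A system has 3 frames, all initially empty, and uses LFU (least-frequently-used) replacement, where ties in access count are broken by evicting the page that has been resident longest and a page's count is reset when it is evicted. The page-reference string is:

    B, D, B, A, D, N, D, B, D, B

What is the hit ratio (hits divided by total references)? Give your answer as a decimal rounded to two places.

B → fault, frames {B}
D → fault, frames {B,D}
B → hit
A → fault, frames {B,D,A}
D → hit
N → fault, evict A, frames {B,D,N}
D → hit
B → hit
D → hit
B → hit
Hits: 6 of 10 references → 6/10 = 0.6000.

0.60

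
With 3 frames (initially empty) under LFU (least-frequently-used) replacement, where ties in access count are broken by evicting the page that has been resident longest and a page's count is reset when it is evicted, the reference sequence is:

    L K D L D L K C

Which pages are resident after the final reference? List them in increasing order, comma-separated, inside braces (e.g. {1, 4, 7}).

L → fault, frames (L)
K → fault, frames (L K)
D → fault, frames (L K D)
L → hit
D → hit
L → hit
K → hit
C → fault, evict K, frames (L D C)

{C, D, L}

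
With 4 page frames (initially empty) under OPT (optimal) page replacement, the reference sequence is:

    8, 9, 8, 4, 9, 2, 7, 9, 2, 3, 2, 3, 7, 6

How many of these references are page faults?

8 → fault, frames (8)
9 → fault, frames (8 9)
8 → hit
4 → fault, frames (8 9 4)
9 → hit
2 → fault, frames (8 9 4 2)
7 → fault, evict 4, frames (8 9 2 7)
9 → hit
2 → hit
3 → fault, evict 9, frames (8 2 7 3)
2 → hit
3 → hit
7 → hit
6 → fault, evict 3, frames (8 2 7 6)
Page faults: 7.

7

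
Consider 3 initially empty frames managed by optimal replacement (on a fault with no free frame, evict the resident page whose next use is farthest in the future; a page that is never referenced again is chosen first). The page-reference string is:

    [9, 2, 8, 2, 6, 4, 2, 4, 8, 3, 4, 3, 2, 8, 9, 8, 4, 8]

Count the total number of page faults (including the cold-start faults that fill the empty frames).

8

9 -> miss, frames {9}
2 -> miss, frames {9,2}
8 -> miss, frames {9,2,8}
2 -> hit
6 -> miss, evict 9, frames {2,8,6}
4 -> miss, evict 6, frames {2,8,4}
2 -> hit
4 -> hit
8 -> hit
3 -> miss, evict 8, frames {2,4,3}
4 -> hit
3 -> hit
2 -> hit
8 -> miss, evict 3, frames {2,4,8}
9 -> miss, evict 2, frames {4,8,9}
8 -> hit
4 -> hit
8 -> hit
Page faults: 8.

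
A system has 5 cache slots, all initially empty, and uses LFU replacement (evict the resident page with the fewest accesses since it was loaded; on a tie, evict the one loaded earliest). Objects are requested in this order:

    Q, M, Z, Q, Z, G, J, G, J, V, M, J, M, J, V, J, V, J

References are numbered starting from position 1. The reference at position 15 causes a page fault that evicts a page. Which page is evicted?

Q

pos 1: Q → miss, frames {Q}
pos 2: M → miss, frames {Q,M}
pos 3: Z → miss, frames {Q,M,Z}
pos 4: Q → hit
pos 5: Z → hit
pos 6: G → miss, frames {Q,M,Z,G}
pos 7: J → miss, frames {Q,M,Z,G,J}
pos 8: G → hit
pos 9: J → hit
pos 10: V → miss, evict M, frames {Q,Z,G,J,V}
pos 11: M → miss, evict V, frames {Q,Z,G,J,M}
pos 12: J → hit
pos 13: M → hit
pos 14: J → hit
pos 15: V → miss, evict Q, frames {Z,G,J,M,V}
At position 15, page Q is evicted.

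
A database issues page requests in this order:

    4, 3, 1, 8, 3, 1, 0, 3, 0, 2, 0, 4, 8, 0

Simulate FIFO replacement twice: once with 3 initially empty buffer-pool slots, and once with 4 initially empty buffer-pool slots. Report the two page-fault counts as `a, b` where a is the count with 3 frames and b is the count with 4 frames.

3 frames: F F F F . . F F . F . F F F → 10 faults.
4 frames: F F F F . . F . . F . F . . → 7 faults.
7 < 10: adding a frame reduced faults, as is typical.

10, 7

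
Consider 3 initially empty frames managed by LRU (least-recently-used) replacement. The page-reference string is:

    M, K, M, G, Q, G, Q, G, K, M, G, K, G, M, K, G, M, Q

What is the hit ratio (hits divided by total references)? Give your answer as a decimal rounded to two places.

0.61

M: miss, frames [M]
K: miss, frames [M, K]
M: hit
G: miss, frames [K, M, G]
Q: miss, evict K, frames [M, G, Q]
G: hit
Q: hit
G: hit
K: miss, evict M, frames [Q, G, K]
M: miss, evict Q, frames [G, K, M]
G: hit
K: hit
G: hit
M: hit
K: hit
G: hit
M: hit
Q: miss, evict K, frames [G, M, Q]
Hits: 11 of 18 references → 11/18 = 0.6111.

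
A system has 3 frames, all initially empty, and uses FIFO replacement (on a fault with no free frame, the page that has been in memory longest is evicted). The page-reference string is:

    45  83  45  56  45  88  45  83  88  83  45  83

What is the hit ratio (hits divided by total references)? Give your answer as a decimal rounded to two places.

45 -> miss, frames {45}
83 -> miss, frames {45,83}
45 -> hit
56 -> miss, frames {45,83,56}
45 -> hit
88 -> miss, evict 45, frames {83,56,88}
45 -> miss, evict 83, frames {56,88,45}
83 -> miss, evict 56, frames {88,45,83}
88 -> hit
83 -> hit
45 -> hit
83 -> hit
Hits: 6 of 12 references → 6/12 = 0.5000.

0.50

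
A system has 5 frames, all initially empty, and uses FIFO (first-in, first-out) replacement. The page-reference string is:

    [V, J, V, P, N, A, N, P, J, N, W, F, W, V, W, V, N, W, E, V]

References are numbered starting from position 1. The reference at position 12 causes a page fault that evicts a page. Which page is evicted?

pos 1: V -> fault, frames (V)
pos 2: J -> fault, frames (V J)
pos 3: V -> hit
pos 4: P -> fault, frames (V J P)
pos 5: N -> fault, frames (V J P N)
pos 6: A -> fault, frames (V J P N A)
pos 7: N -> hit
pos 8: P -> hit
pos 9: J -> hit
pos 10: N -> hit
pos 11: W -> fault, evict V, frames (J P N A W)
pos 12: F -> fault, evict J, frames (P N A W F)
At position 12, page J is evicted.

J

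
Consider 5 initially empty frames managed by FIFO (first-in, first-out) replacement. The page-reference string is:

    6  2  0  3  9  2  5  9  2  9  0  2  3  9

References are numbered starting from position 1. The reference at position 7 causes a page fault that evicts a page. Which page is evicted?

pos 1: 6 → fault, frames {6}
pos 2: 2 → fault, frames {6,2}
pos 3: 0 → fault, frames {6,2,0}
pos 4: 3 → fault, frames {6,2,0,3}
pos 5: 9 → fault, frames {6,2,0,3,9}
pos 6: 2 → hit
pos 7: 5 → fault, evict 6, frames {2,0,3,9,5}
At position 7, page 6 is evicted.

6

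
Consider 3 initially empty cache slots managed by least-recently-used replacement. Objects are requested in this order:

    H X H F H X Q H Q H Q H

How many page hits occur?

H -> fault, frames {H}
X -> fault, frames {H,X}
H -> hit
F -> fault, frames {X,H,F}
H -> hit
X -> hit
Q -> fault, evict F, frames {H,X,Q}
H -> hit
Q -> hit
H -> hit
Q -> hit
H -> hit
Hits: 8.

8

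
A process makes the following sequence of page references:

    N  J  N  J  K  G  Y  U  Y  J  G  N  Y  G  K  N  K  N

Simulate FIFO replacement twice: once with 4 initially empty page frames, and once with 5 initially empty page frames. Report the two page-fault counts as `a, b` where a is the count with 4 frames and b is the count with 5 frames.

4 frames: F F . . F F F F . F . F . F F . . . → 10 faults.
5 frames: F F . . F F F F . . . F . . . . . . → 7 faults.
7 < 10: adding a frame reduced faults, as is typical.

10, 7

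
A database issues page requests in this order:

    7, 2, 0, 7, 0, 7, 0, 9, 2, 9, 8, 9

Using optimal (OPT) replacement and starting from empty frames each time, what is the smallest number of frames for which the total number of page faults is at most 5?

f=1: 12 faults
f=2: 6 faults
f=3: 5 faults
f=4: 5 faults
f=5: 5 faults
Smallest f with faults ≤ 5 is 3.

3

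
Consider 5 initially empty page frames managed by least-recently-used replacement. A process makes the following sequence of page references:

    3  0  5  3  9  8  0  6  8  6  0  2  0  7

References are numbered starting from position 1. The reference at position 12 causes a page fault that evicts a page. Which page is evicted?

pos 1: 3: miss, frames (3)
pos 2: 0: miss, frames (3 0)
pos 3: 5: miss, frames (3 0 5)
pos 4: 3: hit
pos 5: 9: miss, frames (0 5 3 9)
pos 6: 8: miss, frames (0 5 3 9 8)
pos 7: 0: hit
pos 8: 6: miss, evict 5, frames (3 9 8 0 6)
pos 9: 8: hit
pos 10: 6: hit
pos 11: 0: hit
pos 12: 2: miss, evict 3, frames (9 8 6 0 2)
At position 12, page 3 is evicted.

3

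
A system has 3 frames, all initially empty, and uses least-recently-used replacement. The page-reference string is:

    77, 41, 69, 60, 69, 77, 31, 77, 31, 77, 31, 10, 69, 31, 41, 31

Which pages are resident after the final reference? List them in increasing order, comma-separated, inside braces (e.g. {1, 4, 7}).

77 → fault, frames {77}
41 → fault, frames {77,41}
69 → fault, frames {77,41,69}
60 → fault, evict 77, frames {41,69,60}
69 → hit
77 → fault, evict 41, frames {60,69,77}
31 → fault, evict 60, frames {69,77,31}
77 → hit
31 → hit
77 → hit
31 → hit
10 → fault, evict 69, frames {77,31,10}
69 → fault, evict 77, frames {31,10,69}
31 → hit
41 → fault, evict 10, frames {69,31,41}
31 → hit

{31, 41, 69}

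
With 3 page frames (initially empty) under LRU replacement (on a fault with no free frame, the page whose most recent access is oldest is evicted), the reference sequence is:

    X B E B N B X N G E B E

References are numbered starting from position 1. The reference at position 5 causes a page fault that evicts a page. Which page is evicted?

pos 1: X: fault, frames [X]
pos 2: B: fault, frames [X, B]
pos 3: E: fault, frames [X, B, E]
pos 4: B: hit
pos 5: N: fault, evict X, frames [E, B, N]
At position 5, page X is evicted.

X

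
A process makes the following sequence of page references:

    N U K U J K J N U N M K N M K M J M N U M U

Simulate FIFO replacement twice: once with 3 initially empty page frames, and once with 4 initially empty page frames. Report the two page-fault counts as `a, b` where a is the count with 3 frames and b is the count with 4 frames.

12, 7

3 frames: F F F . F . . F F . F F F . . . F F . F . . → 12 faults.
4 frames: F F F . F . . . . . F . F . . . . . . F . . → 7 faults.
7 < 12: adding a frame reduced faults, as is typical.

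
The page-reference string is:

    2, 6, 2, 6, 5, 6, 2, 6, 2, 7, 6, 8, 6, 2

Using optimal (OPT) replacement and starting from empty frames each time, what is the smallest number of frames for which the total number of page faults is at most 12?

2

f=1: 14 faults
f=2: 7 faults
f=3: 5 faults
f=4: 5 faults
f=5: 5 faults
Smallest f with faults ≤ 12 is 2.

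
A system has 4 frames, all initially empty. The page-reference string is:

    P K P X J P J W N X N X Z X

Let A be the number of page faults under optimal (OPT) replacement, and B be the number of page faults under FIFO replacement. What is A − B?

-1

Under OPT: F F . F F . . F F . . . F . → 7 faults.
Under FIFO: F F . F F . . F F . . . F F → 8 faults.
A − B = 7 − 8 = -1.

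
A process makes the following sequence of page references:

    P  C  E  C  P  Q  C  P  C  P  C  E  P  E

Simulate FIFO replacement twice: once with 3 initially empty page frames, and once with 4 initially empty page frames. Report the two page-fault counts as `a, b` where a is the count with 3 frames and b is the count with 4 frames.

3 frames: F F F . . F . F F . . F . . → 7 faults.
4 frames: F F F . . F . . . . . . . . → 4 faults.
4 < 7: adding a frame reduced faults, as is typical.

7, 4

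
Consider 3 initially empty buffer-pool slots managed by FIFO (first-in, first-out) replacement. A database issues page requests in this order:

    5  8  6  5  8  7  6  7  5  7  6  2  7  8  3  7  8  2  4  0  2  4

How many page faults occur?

5 -> fault, frames [5]
8 -> fault, frames [5, 8]
6 -> fault, frames [5, 8, 6]
5 -> hit
8 -> hit
7 -> fault, evict 5, frames [8, 6, 7]
6 -> hit
7 -> hit
5 -> fault, evict 8, frames [6, 7, 5]
7 -> hit
6 -> hit
2 -> fault, evict 6, frames [7, 5, 2]
7 -> hit
8 -> fault, evict 7, frames [5, 2, 8]
3 -> fault, evict 5, frames [2, 8, 3]
7 -> fault, evict 2, frames [8, 3, 7]
8 -> hit
2 -> fault, evict 8, frames [3, 7, 2]
4 -> fault, evict 3, frames [7, 2, 4]
0 -> fault, evict 7, frames [2, 4, 0]
2 -> hit
4 -> hit
Page faults: 12.

12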